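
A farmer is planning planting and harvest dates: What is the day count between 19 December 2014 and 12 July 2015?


Start date: 2014-12-19
End date: 2015-07-12
Dec 2014: +13 days
Jan 2015: +31 days
Feb 2015: +28 days
... (5 more months)
Total: 205 days

205


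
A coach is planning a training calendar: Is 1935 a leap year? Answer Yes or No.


Year: 1935
Divisible by 4? 1935 / 4 = 483.75 -> No
Not divisible by 4, so NOT a leap year

No


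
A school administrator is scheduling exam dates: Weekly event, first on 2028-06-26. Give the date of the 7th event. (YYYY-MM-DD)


First occurrence: 2028-06-26 (occurrence 1)
Each occurrence is 7 days after the previous.
Occurrence 7 is 6 weeks after the first.
6 weeks = 42 days
2028-06-26 + 42 days = 2028-08-07

2028-08-07


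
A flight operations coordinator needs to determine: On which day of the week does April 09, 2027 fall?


Date: 2027-04-09
January 1, 2027 is a Friday
Day of year: 99
Offset from Jan 1: 98 days
98 mod 7 = 0
Result: Friday

Friday


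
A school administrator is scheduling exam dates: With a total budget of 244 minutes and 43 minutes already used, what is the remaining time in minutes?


Total budget: 244 minutes
Time used: 43 minutes
Remaining: 244 - 43 = 201 minutes
Percent used: 17.6%
Percent remaining: 82.4%

201


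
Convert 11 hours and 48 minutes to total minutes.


Hours: 11
Extra minutes: 48
Minutes per hour: 60
Hours to minutes: 11 x 60 = 660
Total: 660 + 48 = 708

708


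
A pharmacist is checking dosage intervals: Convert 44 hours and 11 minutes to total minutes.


Hours: 44
Minutes: 11
Convert hours to minutes: 44 x 60 = 2640
Add remaining minutes: 2640 + 11 = 2651

2651


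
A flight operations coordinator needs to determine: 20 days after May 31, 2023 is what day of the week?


Start: 2023-05-31 (Wednesday)
Step 1 - find target date: add 20 days
  2023-05-31 + 20 days = 2023-06-20
Step 2 - day of week:
  20 mod 7 = 6
  Wednesday + 6 days -> Tuesday
Result: Tuesday (2023-06-20)

Tuesday


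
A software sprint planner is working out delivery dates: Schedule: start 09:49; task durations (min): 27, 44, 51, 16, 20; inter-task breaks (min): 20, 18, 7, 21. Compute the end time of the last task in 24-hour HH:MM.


Start: 09:49 = 589 min from midnight
  after task 1 (27 min): 10:16
  after break (20 min): 10:36
  after task 2 (44 min): 11:20
  after break (18 min): 11:38
  after task 3 (51 min): 12:29
  after break (7 min): 12:36
  after task 4 (16 min): 12:52
  after break (21 min): 13:13
  after task 5 (20 min): 13:33
Total elapsed: 224 minutes
End time: 13:33

13:33


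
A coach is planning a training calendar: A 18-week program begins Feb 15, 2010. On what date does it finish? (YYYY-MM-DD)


Start: 2010-02-15
Weeks to add: 18
Convert to days: 18 x 7 = 126 days
Add 126 days to 2010-02-15
Result: 2010-06-21

2010-06-21


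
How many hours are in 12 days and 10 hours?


Days: 12
Extra hours: 10
Hours per day: 24
Days to hours: 12 x 24 = 288
Total: 288 + 10 = 298

298


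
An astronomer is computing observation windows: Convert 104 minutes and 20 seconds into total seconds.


Minutes: 104
Seconds: 20
Convert minutes to seconds: 104 x 60 = 6240
Add remaining seconds: 6240 + 20 = 6260

6260


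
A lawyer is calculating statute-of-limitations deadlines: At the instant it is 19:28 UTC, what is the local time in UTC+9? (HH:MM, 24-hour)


Local time: 19:28 at UTC (offset 0h)
Target zone: UTC+9 (offset 9h)
Difference: 9 - (0) = 9 hours
Calculation: 19 + (9) = 28
Wraparound: (28) mod 24 = 4
Result: 04:28

04:28


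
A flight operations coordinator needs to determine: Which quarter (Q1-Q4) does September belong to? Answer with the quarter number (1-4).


Month: September (month 9)
Q1: January-March (months 1-3)
Q2: April-June (months 4-6)
Q3: July-September (months 7-9)
Q4: October-December (months 10-12)
Month 9 falls in Q3

3


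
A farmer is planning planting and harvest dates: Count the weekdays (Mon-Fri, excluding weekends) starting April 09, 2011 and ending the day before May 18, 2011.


Start: 2011-04-09 (Saturday)
End (exclusive): 2011-05-18 (Wednesday)
Total calendar days: 39
Full weeks: 39 // 7 = 5 -> 25 weekdays
Remaining 4 days starting on Saturday:
  Sat(-), Sun(-), Mon(w), Tue(w) -> 2 weekdays
Total business days: 25 + 2 = 27

27


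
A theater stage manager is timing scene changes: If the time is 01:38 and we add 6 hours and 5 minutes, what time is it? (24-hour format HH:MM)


Start time: 01:38
Adding: 6 hours 5 minutes
Minutes: 38 + 5 = 43
Hours: 1 + 6 + 0 = 7
Result: 07:43

07:43


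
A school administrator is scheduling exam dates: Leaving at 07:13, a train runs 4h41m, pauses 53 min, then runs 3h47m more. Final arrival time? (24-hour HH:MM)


Depart: 07:13
Leg 1: +281 min -> 11:54
Layover: +53 min -> 12:47
Leg 2: +227 min -> 16:34
Total travel: 561 minutes = 9h 21m
Arrival: 16:34

16:34


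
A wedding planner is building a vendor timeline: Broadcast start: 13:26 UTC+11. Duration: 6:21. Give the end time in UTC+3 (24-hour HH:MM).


Start: 13:26 in UTC+11
Step 1 - add duration:
  minutes: 26 + 21 = 47
  hours: 13 + 6 + 0 = 19
  end in UTC+11: 19:47
Step 2 - convert UTC+11 -> UTC+3:
  offset difference: 3 - (11) = -8 hours
  19 + (-8) = 11 -> mod 24 = 11
Result: 11:47 in UTC+3

11:47


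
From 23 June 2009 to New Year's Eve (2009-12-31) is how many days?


Start: June 23, 2009
End: December 31, 2009
Days left in June: 7
July: 31
August: 31
September: 30
October: 31
... plus remaining months
Sum of remaining months: 184
Total: 7 + 184 = 191

191


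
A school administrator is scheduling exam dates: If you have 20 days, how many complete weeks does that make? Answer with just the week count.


Total days: 20
Days per week: 7
Division: 20 / 7 = 2 remainder 6
Complete weeks: 2
Remaining days: 6

2


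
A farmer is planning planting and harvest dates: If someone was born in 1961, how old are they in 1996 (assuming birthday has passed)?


Birth year: 1961
Current year: 1996
Age = current year - birth year
Age = 1996 - 1961 = 35

35


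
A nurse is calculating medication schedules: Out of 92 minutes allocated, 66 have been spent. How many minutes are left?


Total budget: 92 minutes
Time used: 66 minutes
Remaining: 92 - 66 = 26 minutes
Percent used: 71.7%
Percent remaining: 28.3%

26


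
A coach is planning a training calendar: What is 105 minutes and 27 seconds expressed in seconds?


Minutes: 105
Extra seconds: 27
Seconds per minute: 60
Minutes to seconds: 105 x 60 = 6300
Total: 6300 + 27 = 6327

6327


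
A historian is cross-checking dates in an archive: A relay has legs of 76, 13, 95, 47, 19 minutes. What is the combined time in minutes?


Durations: 76, 13, 95, 47, 19
Running sum: 76
+ 13 = 89
+ 95 = 184
+ 47 = 231
+ 19 = 250
Total duration: 250 minutes
That is 4 hours and 10 minutes

250


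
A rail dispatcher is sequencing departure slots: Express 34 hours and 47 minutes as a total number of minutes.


Hours: 34
Extra minutes: 47
Minutes per hour: 60
Hours to minutes: 34 x 60 = 2040
Total: 2040 + 47 = 2087

2087


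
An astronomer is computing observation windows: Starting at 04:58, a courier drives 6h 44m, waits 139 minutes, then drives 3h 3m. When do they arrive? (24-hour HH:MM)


Depart: 04:58
Leg 1: +404 min -> 11:42
Layover: +139 min -> 14:01
Leg 2: +183 min -> 17:04
Total travel: 726 minutes = 12h 6m
Arrival: 17:04

17:04


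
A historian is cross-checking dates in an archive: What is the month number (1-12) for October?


Calendar month order:
9. September
10. October <--
11. November
October is month number 10

10


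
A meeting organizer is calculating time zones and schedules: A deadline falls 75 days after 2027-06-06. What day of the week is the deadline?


Start: 2027-06-06 (Sunday)
Step 1 - find target date: add 75 days
  2027-06-06 + 75 days = 2027-08-20
Step 2 - day of week:
  75 mod 7 = 5
  Sunday + 5 days -> Friday
Result: Friday (2027-08-20)

Friday


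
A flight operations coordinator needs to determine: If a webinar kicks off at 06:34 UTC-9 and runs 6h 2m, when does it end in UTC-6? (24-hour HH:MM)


Start: 06:34 in UTC-9
Step 1 - add duration:
  minutes: 34 + 2 = 36
  hours: 6 + 6 + 0 = 12
  end in UTC-9: 12:36
Step 2 - convert UTC-9 -> UTC-6:
  offset difference: -6 - (-9) = 3 hours
  12 + (3) = 15 -> mod 24 = 15
Result: 15:36 in UTC-6

15:36


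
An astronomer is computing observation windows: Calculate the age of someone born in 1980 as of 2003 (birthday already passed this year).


Birth year: 1980
Current year: 2003
Age = current year - birth year
Age = 2003 - 1980 = 23

23


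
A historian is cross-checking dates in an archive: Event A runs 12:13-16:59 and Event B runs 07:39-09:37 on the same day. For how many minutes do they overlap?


Interval A: [733, 1019] minutes from midnight
Interval B: [459, 577] minutes from midnight
Overlap start = max(733, 459) = 733
Overlap end = min(1019, 577) = 577
End <= start, so the intervals do not overlap: 0 minutes

0


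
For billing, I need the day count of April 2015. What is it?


Month: April
Year: 2015
April is a 30-day month
Total: 30 days

30


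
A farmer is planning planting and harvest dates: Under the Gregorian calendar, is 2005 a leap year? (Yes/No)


Year: 2005
Divisible by 4? 2005 / 4 = 501.25 -> No
Not divisible by 4, so NOT a leap year

No


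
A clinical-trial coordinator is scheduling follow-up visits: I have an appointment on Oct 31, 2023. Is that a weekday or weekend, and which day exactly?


Date: 2023-10-31
January 1, 2023 is a Sunday
Day of year: 304
Offset from Jan 1: 303 days
303 mod 7 = 2
Result: Tuesday

Tuesday


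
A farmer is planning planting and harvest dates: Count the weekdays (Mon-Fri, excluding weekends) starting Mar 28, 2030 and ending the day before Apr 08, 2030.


Start: 2030-03-28 (Thursday)
End (exclusive): 2030-04-08 (Monday)
Total calendar days: 11
Full weeks: 11 // 7 = 1 -> 5 weekdays
Remaining 4 days starting on Thursday:
  Thu(w), Fri(w), Sat(-), Sun(-) -> 2 weekdays
Total business days: 5 + 2 = 7

7


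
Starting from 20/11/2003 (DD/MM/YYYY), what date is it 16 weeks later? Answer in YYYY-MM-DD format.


Start: 2003-11-20
Weeks to add: 16
Convert to days: 16 x 7 = 112 days
Add 112 days to 2003-11-20
Result: 2004-03-11

2004-03-11


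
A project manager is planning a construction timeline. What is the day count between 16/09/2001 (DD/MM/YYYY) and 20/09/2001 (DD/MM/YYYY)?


Start date: 2001-09-16
End date: 2001-09-20
Sep 2001: +4 days
Total: 4 days

4


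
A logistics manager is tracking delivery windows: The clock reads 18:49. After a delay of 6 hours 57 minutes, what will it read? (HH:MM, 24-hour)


Start time: 18:49
Adding: 6 hours 57 minutes
Minutes: 49 + 57 = 106
Minute overflow: 106 >= 60, so carry 1 hour, minutes = 46
Hours: 18 + 6 + 1 = 25
Hour wraparound: 25 mod 24 = 1
Result: 01:46

01:46


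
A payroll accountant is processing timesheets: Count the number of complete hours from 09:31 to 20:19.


Start: 09:31
End: 20:19
Hour difference: 20 - 9 = 11 hours
Minute difference: 19 - 31 = -12 minutes
Total minutes: 648
Complete hours: 648 / 60 = 10 (remainder 48)

10


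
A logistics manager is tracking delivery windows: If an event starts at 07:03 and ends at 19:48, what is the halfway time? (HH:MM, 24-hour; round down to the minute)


Start time: 07:03 = 423 minutes from midnight
End time: 19:48 = 1188 minutes from midnight
Sum: 423 + 1188 = 1611
Midpoint: 1611 / 2 = 805 minutes
Convert: 805 / 60 = 13 hours, 25 minutes
Result: 13:25

13:25


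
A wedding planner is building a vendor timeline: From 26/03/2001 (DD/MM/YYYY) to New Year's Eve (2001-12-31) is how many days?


Start: March 26, 2001
End: December 31, 2001
Days left in March: 5
April: 30
May: 31
June: 30
July: 31
... plus remaining months
Sum of remaining months: 275
Total: 5 + 275 = 280

280


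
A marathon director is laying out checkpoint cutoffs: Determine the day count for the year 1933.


Year: 1933
Check leap year rules:
Divisible by 4? No
1933 is not a leap year
Days: 365

365


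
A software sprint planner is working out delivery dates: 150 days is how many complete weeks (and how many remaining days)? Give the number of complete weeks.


Total days: 150
Days per week: 7
Division: 150 / 7 = 21 remainder 3
Complete weeks: 21
Remaining days: 3

21


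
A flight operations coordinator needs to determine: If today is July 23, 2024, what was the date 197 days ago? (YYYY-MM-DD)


Start: 2024-07-23
Subtracting 197 days
Days already passed in July: 23
After going back through July: 174 more days to subtract
June 2024: 30 days, 144 remaining
May 2024: 31 days, 113 remaining
April 2024: 30 days, 83 remaining
March 2024: 31 days, 52 remaining
Result: 2024-01-08

2024-01-08


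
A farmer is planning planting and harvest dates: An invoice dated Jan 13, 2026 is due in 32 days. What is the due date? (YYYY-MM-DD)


Start: 2026-01-13
Adding 32 days
Days remaining in January: 18
After January: 14 days still to add
February 2026 has 28 days, need 14
Result: 2026-02-14

2026-02-14


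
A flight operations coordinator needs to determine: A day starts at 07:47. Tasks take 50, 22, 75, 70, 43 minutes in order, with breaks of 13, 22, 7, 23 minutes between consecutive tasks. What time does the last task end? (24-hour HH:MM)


Start: 07:47 = 467 min from midnight
  after task 1 (50 min): 08:37
  after break (13 min): 08:50
  after task 2 (22 min): 09:12
  after break (22 min): 09:34
  after task 3 (75 min): 10:49
  after break (7 min): 10:56
  after task 4 (70 min): 12:06
  after break (23 min): 12:29
  after task 5 (43 min): 13:12
Total elapsed: 325 minutes
End time: 13:12

13:12


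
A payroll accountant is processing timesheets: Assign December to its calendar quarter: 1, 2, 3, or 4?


Month: December (month 12)
Q1: January-March (months 1-3)
Q2: April-June (months 4-6)
Q3: July-September (months 7-9)
Q4: October-December (months 10-12)
Month 12 falls in Q4

4


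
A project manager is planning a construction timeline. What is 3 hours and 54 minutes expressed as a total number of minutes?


Hours: 3
Minutes: 54
Convert hours to minutes: 3 x 60 = 180
Add remaining minutes: 180 + 54 = 234

234


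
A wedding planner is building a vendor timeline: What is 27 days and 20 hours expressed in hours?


Days: 27
Extra hours: 20
Hours per day: 24
Days to hours: 27 x 24 = 648
Total: 648 + 20 = 668

668


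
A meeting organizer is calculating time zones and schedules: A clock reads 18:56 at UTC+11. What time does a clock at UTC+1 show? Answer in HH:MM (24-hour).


Local time: 18:56 at UTC+11 (offset 11h)
Target zone: UTC+1 (offset 1h)
Difference: 1 - (11) = -10 hours
Calculation: 18 + (-10) = 8
Result: 08:56

08:56


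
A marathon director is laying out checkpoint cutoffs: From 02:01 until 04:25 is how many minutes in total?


Start time: 02:01 = 121 minutes from midnight
End time: 04:25 = 265 minutes from midnight
Difference: 265 - 121 = 144 minutes
That is 2 hours and 24 minutes

144


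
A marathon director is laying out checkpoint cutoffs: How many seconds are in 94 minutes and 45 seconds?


Minutes: 94
Seconds: 45
Convert minutes to seconds: 94 x 60 = 5640
Add remaining seconds: 5640 + 45 = 5685

5685


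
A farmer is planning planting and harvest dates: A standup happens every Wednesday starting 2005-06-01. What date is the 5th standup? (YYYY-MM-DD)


First occurrence: 2005-06-01 (occurrence 1)
Each occurrence is 7 days after the previous.
Occurrence 5 is 4 weeks after the first.
4 weeks = 28 days
2005-06-01 + 28 days = 2005-06-29

2005-06-29


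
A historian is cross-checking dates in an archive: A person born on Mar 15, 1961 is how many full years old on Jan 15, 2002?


Birth: 1961-03-15
Reference: 2002-01-15
Year difference: 2002 - 1961 = 41
Has birthday (03-15) occurred by 01-15? No
Birthday not yet reached this year -> subtract 1
Age in full years: 40

40


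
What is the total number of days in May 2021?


Month: May
Year: 2021
May is a 31-day month
Total: 31 days

31


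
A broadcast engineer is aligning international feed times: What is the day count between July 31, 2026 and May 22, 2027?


Start date: 2026-07-31
End date: 2027-05-22
Jul 2026: +1 days
Aug 2026: +31 days
Sep 2026: +30 days
... (8 more months)
Total: 295 days

295


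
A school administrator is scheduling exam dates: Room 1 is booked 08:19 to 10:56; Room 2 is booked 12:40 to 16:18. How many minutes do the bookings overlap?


Interval A: [499, 656] minutes from midnight
Interval B: [760, 978] minutes from midnight
Overlap start = max(499, 760) = 760
Overlap end = min(656, 978) = 656
End <= start, so the intervals do not overlap: 0 minutes

0


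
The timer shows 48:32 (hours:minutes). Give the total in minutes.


Hours: 48
Minutes: 32
Convert hours to minutes: 48 x 60 = 2880
Add remaining minutes: 2880 + 32 = 2912

2912


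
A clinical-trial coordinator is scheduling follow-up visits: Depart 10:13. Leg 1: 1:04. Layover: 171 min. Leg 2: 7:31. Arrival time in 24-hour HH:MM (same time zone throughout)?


Depart: 10:13
Leg 1: +64 min -> 11:17
Layover: +171 min -> 14:08
Leg 2: +451 min -> 21:39
Total travel: 686 minutes = 11h 26m
Arrival: 21:39

21:39


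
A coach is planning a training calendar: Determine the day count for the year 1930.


Year: 1930
Check leap year rules:
Divisible by 4? No
1930 is not a leap year
Days: 365

365


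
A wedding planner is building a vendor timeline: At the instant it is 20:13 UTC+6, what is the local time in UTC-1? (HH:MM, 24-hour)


Local time: 20:13 at UTC+6 (offset 6h)
Target zone: UTC-1 (offset -1h)
Difference: -1 - (6) = -7 hours
Calculation: 20 + (-7) = 13
Result: 13:13

13:13


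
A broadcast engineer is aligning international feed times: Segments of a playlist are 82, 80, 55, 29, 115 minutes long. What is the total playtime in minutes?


Durations: 82, 80, 55, 29, 115
Running sum: 82
+ 80 = 162
+ 55 = 217
+ 29 = 246
+ 115 = 361
Total duration: 361 minutes
That is 6 hours and 1 minutes

361


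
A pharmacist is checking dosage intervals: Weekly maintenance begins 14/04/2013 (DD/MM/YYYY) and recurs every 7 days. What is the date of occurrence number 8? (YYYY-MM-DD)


First occurrence: 2013-04-14 (occurrence 1)
Each occurrence is 7 days after the previous.
Occurrence 8 is 7 weeks after the first.
7 weeks = 49 days
2013-04-14 + 49 days = 2013-06-02

2013-06-02


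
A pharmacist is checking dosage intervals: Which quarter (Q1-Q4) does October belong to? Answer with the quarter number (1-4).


Month: October (month 10)
Q1: January-March (months 1-3)
Q2: April-June (months 4-6)
Q3: July-September (months 7-9)
Q4: October-December (months 10-12)
Month 10 falls in Q4

4


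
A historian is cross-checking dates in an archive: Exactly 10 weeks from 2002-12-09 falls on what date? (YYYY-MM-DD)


Start: 2002-12-09
Weeks to add: 10
Convert to days: 10 x 7 = 70 days
Add 70 days to 2002-12-09
Result: 2003-02-17

2003-02-17


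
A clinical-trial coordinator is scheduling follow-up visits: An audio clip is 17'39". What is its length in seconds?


Minutes: 17
Seconds: 39
Convert minutes to seconds: 17 x 60 = 1020
Add remaining seconds: 1020 + 39 = 1059

1059


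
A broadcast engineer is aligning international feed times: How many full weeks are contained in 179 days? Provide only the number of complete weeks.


Total days: 179
Days per week: 7
Division: 179 / 7 = 25 remainder 4
Complete weeks: 25
Remaining days: 4

25


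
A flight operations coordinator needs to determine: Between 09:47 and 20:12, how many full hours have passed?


Start: 09:47
End: 20:12
Hour difference: 20 - 9 = 11 hours
Minute difference: 12 - 47 = -35 minutes
Total minutes: 625
Complete hours: 625 / 60 = 10 (remainder 25)

10


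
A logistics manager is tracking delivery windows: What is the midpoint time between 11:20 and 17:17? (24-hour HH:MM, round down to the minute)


Start time: 11:20 = 680 minutes from midnight
End time: 17:17 = 1037 minutes from midnight
Sum: 680 + 1037 = 1717
Midpoint: 1717 / 2 = 858 minutes
Convert: 858 / 60 = 14 hours, 18 minutes
Result: 14:18

14:18


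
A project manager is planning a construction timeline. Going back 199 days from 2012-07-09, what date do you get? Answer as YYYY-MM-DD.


Start: 2012-07-09
Subtracting 199 days
Days already passed in July: 9
After going back through July: 190 more days to subtract
June 2012: 30 days, 160 remaining
May 2012: 31 days, 129 remaining
April 2012: 30 days, 99 remaining
March 2012: 31 days, 68 remaining
Result: 2011-12-23

2011-12-23


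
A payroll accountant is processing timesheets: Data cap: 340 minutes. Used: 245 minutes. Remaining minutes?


Total budget: 340 minutes
Time used: 245 minutes
Remaining: 340 - 245 = 95 minutes
Percent used: 72.1%
Percent remaining: 27.9%

95


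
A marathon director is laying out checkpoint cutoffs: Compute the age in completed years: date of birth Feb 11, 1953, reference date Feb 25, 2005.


Birth: 1953-02-11
Reference: 2005-02-25
Year difference: 2005 - 1953 = 52
Has birthday (02-11) occurred by 02-25? Yes
Age in full years: 52

52


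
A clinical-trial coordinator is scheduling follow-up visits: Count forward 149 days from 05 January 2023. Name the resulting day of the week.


Start: 2023-01-05 (Thursday)
Step 1 - find target date: add 149 days
  2023-01-05 + 149 days = 2023-06-03
Step 2 - day of week:
  149 mod 7 = 2
  Thursday + 2 days -> Saturday
Result: Saturday (2023-06-03)

Saturday


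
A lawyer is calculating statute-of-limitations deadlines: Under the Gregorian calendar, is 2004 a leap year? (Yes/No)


Year: 2004
Divisible by 4? 2004 / 4 = 501.0 -> Yes
Divisible by 100? 2004 / 100 = 20.04 -> No
Divisible by 4 but not 100, so it IS a leap year

Yes


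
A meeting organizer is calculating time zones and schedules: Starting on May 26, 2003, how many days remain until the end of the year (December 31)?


Start: May 26, 2003
End: December 31, 2003
Days left in May: 5
June: 30
July: 31
August: 31
September: 30
... plus remaining months
Sum of remaining months: 214
Total: 5 + 214 = 219

219


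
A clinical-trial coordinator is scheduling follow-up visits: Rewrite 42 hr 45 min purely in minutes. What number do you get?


Hours: 42
Extra minutes: 45
Minutes per hour: 60
Hours to minutes: 42 x 60 = 2520
Total: 2520 + 45 = 2565

2565


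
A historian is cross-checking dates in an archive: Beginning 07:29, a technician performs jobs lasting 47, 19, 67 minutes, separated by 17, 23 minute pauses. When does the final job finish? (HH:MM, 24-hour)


Start: 07:29 = 449 min from midnight
  after task 1 (47 min): 08:16
  after break (17 min): 08:33
  after task 2 (19 min): 08:52
  after break (23 min): 09:15
  after task 3 (67 min): 10:22
Total elapsed: 173 minutes
End time: 10:22

10:22


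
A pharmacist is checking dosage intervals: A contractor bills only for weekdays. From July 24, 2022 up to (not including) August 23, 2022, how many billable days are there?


Start: 2022-07-24 (Sunday)
End (exclusive): 2022-08-23 (Tuesday)
Total calendar days: 30
Full weeks: 30 // 7 = 4 -> 20 weekdays
Remaining 2 days starting on Sunday:
  Sun(-), Mon(w) -> 1 weekdays
Total business days: 20 + 1 = 21

21


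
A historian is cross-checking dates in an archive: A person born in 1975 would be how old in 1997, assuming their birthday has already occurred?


Birth year: 1975
Current year: 1997
Age = current year - birth year
Age = 1997 - 1975 = 22

22


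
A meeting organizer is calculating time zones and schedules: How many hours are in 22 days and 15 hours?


Days: 22
Extra hours: 15
Hours per day: 24
Days to hours: 22 x 24 = 528
Total: 528 + 15 = 543

543


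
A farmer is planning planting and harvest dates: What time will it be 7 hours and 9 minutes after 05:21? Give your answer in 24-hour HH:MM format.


Start time: 05:21
Adding: 7 hours 9 minutes
Minutes: 21 + 9 = 30
Hours: 5 + 7 + 0 = 12
Result: 12:30

12:30


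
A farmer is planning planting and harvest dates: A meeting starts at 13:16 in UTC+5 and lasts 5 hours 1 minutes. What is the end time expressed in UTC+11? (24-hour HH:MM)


Start: 13:16 in UTC+5
Step 1 - add duration:
  minutes: 16 + 1 = 17
  hours: 13 + 5 + 0 = 18
  end in UTC+5: 18:17
Step 2 - convert UTC+5 -> UTC+11:
  offset difference: 11 - (5) = 6 hours
  18 + (6) = 24 -> mod 24 = 0
Result: 00:17 in UTC+11

00:17


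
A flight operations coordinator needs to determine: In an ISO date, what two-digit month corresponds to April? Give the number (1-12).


Calendar month order:
3. March
4. April <--
5. May
April is month number 4

4


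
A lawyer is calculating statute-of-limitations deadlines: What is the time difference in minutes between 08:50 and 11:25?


Start time: 08:50 = 530 minutes from midnight
End time: 11:25 = 685 minutes from midnight
Difference: 685 - 530 = 155 minutes
That is 2 hours and 35 minutes

155


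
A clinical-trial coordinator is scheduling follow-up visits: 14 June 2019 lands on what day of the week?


Date: 2019-06-14
January 1, 2019 is a Tuesday
Day of year: 165
Offset from Jan 1: 164 days
164 mod 7 = 3
Result: Friday

Friday


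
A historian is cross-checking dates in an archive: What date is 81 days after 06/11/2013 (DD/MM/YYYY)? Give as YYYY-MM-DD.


Start: 2013-11-06
Adding 81 days
Days remaining in November: 24
After November: 57 days still to add
December 2013: 31 days, 26 remaining
January 2014 has 31 days, need 26
Result: 2014-01-26

2014-01-26


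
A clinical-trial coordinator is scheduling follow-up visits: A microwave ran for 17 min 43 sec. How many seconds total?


Minutes: 17
Extra seconds: 43
Seconds per minute: 60
Minutes to seconds: 17 x 60 = 1020
Total: 1020 + 43 = 1063

1063


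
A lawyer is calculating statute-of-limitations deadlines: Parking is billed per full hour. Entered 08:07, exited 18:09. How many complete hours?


Start: 08:07
End: 18:09
Hour difference: 18 - 8 = 10 hours
Minute difference: 9 - 7 = 2 minutes
Total minutes: 602
Complete hours: 602 / 60 = 10 (remainder 2)

10


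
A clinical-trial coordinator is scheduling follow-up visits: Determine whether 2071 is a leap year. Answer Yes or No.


Year: 2071
Divisible by 4? 2071 / 4 = 517.75 -> No
Not divisible by 4, so NOT a leap year

No


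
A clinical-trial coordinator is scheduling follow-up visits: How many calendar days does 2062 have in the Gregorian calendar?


Year: 2062
Check leap year rules:
Divisible by 4? No
2062 is not a leap year
Days: 365

365


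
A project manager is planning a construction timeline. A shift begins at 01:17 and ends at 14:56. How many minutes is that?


Start time: 01:17 = 77 minutes from midnight
End time: 14:56 = 896 minutes from midnight
Difference: 896 - 77 = 819 minutes
That is 13 hours and 39 minutes

819


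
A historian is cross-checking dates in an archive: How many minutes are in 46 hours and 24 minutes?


Hours: 46
Minutes: 24
Convert hours to minutes: 46 x 60 = 2760
Add remaining minutes: 2760 + 24 = 2784

2784


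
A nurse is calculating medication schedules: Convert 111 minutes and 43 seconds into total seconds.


Minutes: 111
Seconds: 43
Convert minutes to seconds: 111 x 60 = 6660
Add remaining seconds: 6660 + 43 = 6703

6703


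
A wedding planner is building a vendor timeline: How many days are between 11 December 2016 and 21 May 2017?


Start date: 2016-12-11
End date: 2017-05-21
Dec 2016: +21 days
Jan 2017: +31 days
Feb 2017: +28 days
... (3 more months)
Total: 161 days

161


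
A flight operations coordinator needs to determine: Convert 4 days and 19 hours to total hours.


Days: 4
Extra hours: 19
Hours per day: 24
Days to hours: 4 x 24 = 96
Total: 96 + 19 = 115

115


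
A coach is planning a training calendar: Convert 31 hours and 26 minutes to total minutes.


Hours: 31
Extra minutes: 26
Minutes per hour: 60
Hours to minutes: 31 x 60 = 1860
Total: 1860 + 26 = 1886

1886


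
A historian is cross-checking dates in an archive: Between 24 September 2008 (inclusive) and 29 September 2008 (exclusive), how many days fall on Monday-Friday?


Start: 2008-09-24 (Wednesday)
End (exclusive): 2008-09-29 (Monday)
Total calendar days: 5
Full weeks: 5 // 7 = 0 -> 0 weekdays
Remaining 5 days starting on Wednesday:
  Wed(w), Thu(w), Fri(w), Sat(-), Sun(-) -> 3 weekdays
Total business days: 0 + 3 = 3

3


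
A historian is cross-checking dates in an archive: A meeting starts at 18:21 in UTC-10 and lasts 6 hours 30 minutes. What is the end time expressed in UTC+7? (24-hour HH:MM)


Start: 18:21 in UTC-10
Step 1 - add duration:
  minutes: 21 + 30 = 51
  hours: 18 + 6 + 0 = 24
  end in UTC-10: 00:51
Step 2 - convert UTC-10 -> UTC+7:
  offset difference: 7 - (-10) = 17 hours
  0 + (17) = 17 -> mod 24 = 17
Result: 17:51 in UTC+7

17:51


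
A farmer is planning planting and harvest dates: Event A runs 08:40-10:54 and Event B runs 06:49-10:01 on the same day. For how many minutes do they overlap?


Interval A: [520, 654] minutes from midnight
Interval B: [409, 601] minutes from midnight
Overlap start = max(520, 409) = 520
Overlap end = min(654, 601) = 601
Overlap = 601 - 520 = 81 minutes

81


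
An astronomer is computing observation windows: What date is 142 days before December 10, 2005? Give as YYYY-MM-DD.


Start: 2005-12-10
Subtracting 142 days
Days already passed in December: 10
After going back through December: 132 more days to subtract
November 2005: 30 days, 102 remaining
October 2005: 31 days, 71 remaining
September 2005: 30 days, 41 remaining
August 2005: 31 days, 10 remaining
Result: 2005-07-21

2005-07-21


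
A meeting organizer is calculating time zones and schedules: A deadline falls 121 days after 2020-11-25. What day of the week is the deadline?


Start: 2020-11-25 (Wednesday)
Step 1 - find target date: add 121 days
  2020-11-25 + 121 days = 2021-03-26
Step 2 - day of week:
  121 mod 7 = 2
  Wednesday + 2 days -> Friday
Result: Friday (2021-03-26)

Friday


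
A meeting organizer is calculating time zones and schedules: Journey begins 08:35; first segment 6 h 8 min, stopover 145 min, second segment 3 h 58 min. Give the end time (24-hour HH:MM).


Depart: 08:35
Leg 1: +368 min -> 14:43
Layover: +145 min -> 17:08
Leg 2: +238 min -> 21:06
Total travel: 751 minutes = 12h 31m
Arrival: 21:06

21:06


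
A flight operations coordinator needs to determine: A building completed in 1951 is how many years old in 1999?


Birth year: 1951
Current year: 1999
Age = current year - birth year
Age = 1999 - 1951 = 48

48


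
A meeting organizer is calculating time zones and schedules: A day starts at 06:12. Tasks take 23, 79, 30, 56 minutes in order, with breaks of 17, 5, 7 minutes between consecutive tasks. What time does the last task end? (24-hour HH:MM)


Start: 06:12 = 372 min from midnight
  after task 1 (23 min): 06:35
  after break (17 min): 06:52
  after task 2 (79 min): 08:11
  after break (5 min): 08:16
  after task 3 (30 min): 08:46
  after break (7 min): 08:53
  after task 4 (56 min): 09:49
Total elapsed: 217 minutes
End time: 09:49

09:49


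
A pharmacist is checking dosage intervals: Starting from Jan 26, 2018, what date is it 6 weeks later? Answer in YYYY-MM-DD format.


Start: 2018-01-26
Weeks to add: 6
Convert to days: 6 x 7 = 42 days
Add 42 days to 2018-01-26
Result: 2018-03-09

2018-03-09


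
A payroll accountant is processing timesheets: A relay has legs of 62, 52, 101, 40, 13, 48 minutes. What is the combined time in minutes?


Durations: 62, 52, 101, 40, 13, 48
Running sum: 62
+ 52 = 114
+ 101 = 215
+ 40 = 255
+ 13 = 268
+ 48 = 316
Total duration: 316 minutes
That is 5 hours and 16 minutes

316


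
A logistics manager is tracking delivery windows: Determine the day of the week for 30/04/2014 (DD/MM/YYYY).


Date: 2014-04-30
January 1, 2014 is a Wednesday
Day of year: 120
Offset from Jan 1: 119 days
119 mod 7 = 0
Result: Wednesday

Wednesday


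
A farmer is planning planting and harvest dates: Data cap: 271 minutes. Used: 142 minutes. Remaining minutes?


Total budget: 271 minutes
Time used: 142 minutes
Remaining: 271 - 142 = 129 minutes
Percent used: 52.4%
Percent remaining: 47.6%

129


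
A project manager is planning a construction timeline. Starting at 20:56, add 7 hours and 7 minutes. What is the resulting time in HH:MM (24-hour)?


Start time: 20:56
Adding: 7 hours 7 minutes
Minutes: 56 + 7 = 63
Minute overflow: 63 >= 60, so carry 1 hour, minutes = 3
Hours: 20 + 7 + 1 = 28
Hour wraparound: 28 mod 24 = 4
Result: 04:03

04:03


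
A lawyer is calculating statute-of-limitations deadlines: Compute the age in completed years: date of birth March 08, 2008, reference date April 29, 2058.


Birth: 2008-03-08
Reference: 2058-04-29
Year difference: 2058 - 2008 = 50
Has birthday (03-08) occurred by 04-29? Yes
Age in full years: 50

50


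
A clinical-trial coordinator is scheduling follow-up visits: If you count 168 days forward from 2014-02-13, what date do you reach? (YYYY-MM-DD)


Start: 2014-02-13
Adding 168 days
Days remaining in February: 15
After February: 153 days still to add
March 2014: 31 days, 122 remaining
April 2014: 30 days, 92 remaining
May 2014: 31 days, 61 remaining
June 2014: 30 days, 31 remaining
Result: 2014-07-31

2014-07-31


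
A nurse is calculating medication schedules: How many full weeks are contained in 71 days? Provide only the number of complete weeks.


Total days: 71
Days per week: 7
Division: 71 / 7 = 10 remainder 1
Complete weeks: 10
Remaining days: 1

10


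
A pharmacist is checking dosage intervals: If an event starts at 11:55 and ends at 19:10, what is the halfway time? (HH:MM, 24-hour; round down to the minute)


Start time: 11:55 = 715 minutes from midnight
End time: 19:10 = 1150 minutes from midnight
Sum: 715 + 1150 = 1865
Midpoint: 1865 / 2 = 932 minutes
Convert: 932 / 60 = 15 hours, 32 minutes
Result: 15:32

15:32


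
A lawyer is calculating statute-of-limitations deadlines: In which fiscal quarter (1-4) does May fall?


Month: May (month 5)
Q1: January-March (months 1-3)
Q2: April-June (months 4-6)
Q3: July-September (months 7-9)
Q4: October-December (months 10-12)
Month 5 falls in Q2

2


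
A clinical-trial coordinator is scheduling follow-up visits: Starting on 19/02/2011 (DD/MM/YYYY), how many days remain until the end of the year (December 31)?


Start: February 19, 2011
End: December 31, 2011
Days left in February: 9
March: 31
April: 30
May: 31
June: 30
... plus remaining months
Sum of remaining months: 306
Total: 9 + 306 = 315

315


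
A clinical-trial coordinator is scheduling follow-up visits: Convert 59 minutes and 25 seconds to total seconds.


Minutes: 59
Extra seconds: 25
Seconds per minute: 60
Minutes to seconds: 59 x 60 = 3540
Total: 3540 + 25 = 3565

3565


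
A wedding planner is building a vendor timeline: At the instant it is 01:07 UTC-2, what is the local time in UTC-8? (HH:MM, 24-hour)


Local time: 01:07 at UTC-2 (offset -2h)
Target zone: UTC-8 (offset -8h)
Difference: -8 - (-2) = -6 hours
Calculation: 1 + (-6) = -5
Wraparound: (-5) mod 24 = 19
Result: 19:07

19:07


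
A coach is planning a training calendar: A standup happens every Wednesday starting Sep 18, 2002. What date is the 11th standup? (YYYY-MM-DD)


First occurrence: 2002-09-18 (occurrence 1)
Each occurrence is 7 days after the previous.
Occurrence 11 is 10 weeks after the first.
10 weeks = 70 days
2002-09-18 + 70 days = 2002-11-27

2002-11-27


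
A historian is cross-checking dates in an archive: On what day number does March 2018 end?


Month: March
Year: 2018
March is a 31-day month
Total: 31 days

31


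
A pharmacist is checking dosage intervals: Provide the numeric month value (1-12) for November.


Calendar month order:
10. October
11. November <--
12. December
November is month number 11

11


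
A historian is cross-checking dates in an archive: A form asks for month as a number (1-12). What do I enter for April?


Calendar month order:
3. March
4. April <--
5. May
April is month number 4

4


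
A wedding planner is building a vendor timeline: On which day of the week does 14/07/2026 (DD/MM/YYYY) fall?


Date: 2026-07-14
January 1, 2026 is a Thursday
Day of year: 195
Offset from Jan 1: 194 days
194 mod 7 = 5
Result: Tuesday

Tuesday


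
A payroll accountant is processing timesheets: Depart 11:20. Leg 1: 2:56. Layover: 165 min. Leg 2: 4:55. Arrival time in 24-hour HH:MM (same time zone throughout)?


Depart: 11:20
Leg 1: +176 min -> 14:16
Layover: +165 min -> 17:01
Leg 2: +295 min -> 21:56
Total travel: 636 minutes = 10h 36m
Arrival: 21:56

21:56


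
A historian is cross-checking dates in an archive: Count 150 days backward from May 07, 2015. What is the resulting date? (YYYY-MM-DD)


Start: 2015-05-07
Subtracting 150 days
Days already passed in May: 7
After going back through May: 143 more days to subtract
April 2015: 30 days, 113 remaining
March 2015: 31 days, 82 remaining
February 2015: 28 days, 54 remaining
January 2015: 31 days, 23 remaining
Result: 2014-12-08

2014-12-08


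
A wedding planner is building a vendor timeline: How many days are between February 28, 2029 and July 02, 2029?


Start date: 2029-02-28
End date: 2029-07-02
Feb 2029: +1 days
Mar 2029: +31 days
Apr 2029: +30 days
... (3 more months)
Total: 124 days

124


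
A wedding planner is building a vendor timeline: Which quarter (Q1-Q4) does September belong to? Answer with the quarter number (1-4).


Month: September (month 9)
Q1: January-March (months 1-3)
Q2: April-June (months 4-6)
Q3: July-September (months 7-9)
Q4: October-December (months 10-12)
Month 9 falls in Q3

3


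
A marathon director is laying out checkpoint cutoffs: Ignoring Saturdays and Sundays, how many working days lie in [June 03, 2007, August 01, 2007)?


Start: 2007-06-03 (Sunday)
End (exclusive): 2007-08-01 (Wednesday)
Total calendar days: 59
Full weeks: 59 // 7 = 8 -> 40 weekdays
Remaining 3 days starting on Sunday:
  Sun(-), Mon(w), Tue(w) -> 2 weekdays
Total business days: 40 + 2 = 42

42


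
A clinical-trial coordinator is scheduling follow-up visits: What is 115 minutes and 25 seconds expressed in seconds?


Minutes: 115
Extra seconds: 25
Seconds per minute: 60
Minutes to seconds: 115 x 60 = 6900
Total: 6900 + 25 = 6925

6925


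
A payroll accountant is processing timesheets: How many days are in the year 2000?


Year: 2000
Check leap year rules:
Divisible by 4? Yes
Divisible by 100? Yes
Divisible by 400? Yes
2000 is a leap year
Days: 366

366


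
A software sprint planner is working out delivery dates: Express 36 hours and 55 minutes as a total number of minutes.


Hours: 36
Extra minutes: 55
Minutes per hour: 60
Hours to minutes: 36 x 60 = 2160
Total: 2160 + 55 = 2215

2215


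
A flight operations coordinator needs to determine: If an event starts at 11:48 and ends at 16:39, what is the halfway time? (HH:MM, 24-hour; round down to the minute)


Start time: 11:48 = 708 minutes from midnight
End time: 16:39 = 999 minutes from midnight
Sum: 708 + 999 = 1707
Midpoint: 1707 / 2 = 853 minutes
Convert: 853 / 60 = 14 hours, 13 minutes
Result: 14:13

14:13


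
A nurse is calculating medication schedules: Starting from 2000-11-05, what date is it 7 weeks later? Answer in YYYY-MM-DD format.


Start: 2000-11-05
Weeks to add: 7
Convert to days: 7 x 7 = 49 days
Add 49 days to 2000-11-05
Result: 2000-12-24

2000-12-24


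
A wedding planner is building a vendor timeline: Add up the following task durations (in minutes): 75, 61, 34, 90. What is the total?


Durations: 75, 61, 34, 90
Running sum: 75
+ 61 = 136
+ 34 = 170
+ 90 = 260
Total duration: 260 minutes
That is 4 hours and 20 minutes

260
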